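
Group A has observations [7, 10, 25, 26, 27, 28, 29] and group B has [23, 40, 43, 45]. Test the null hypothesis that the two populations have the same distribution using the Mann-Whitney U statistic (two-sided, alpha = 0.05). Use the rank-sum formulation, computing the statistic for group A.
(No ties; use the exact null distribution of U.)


Step 1: Combine and sort all 11 observations; assign midranks.
sorted (value, group): (7,X), (10,X), (23,Y), (25,X), (26,X), (27,X), (28,X), (29,X), (40,Y), (43,Y), (45,Y)
ranks: 7->1, 10->2, 23->3, 25->4, 26->5, 27->6, 28->7, 29->8, 40->9, 43->10, 45->11
Step 2: Rank sum for X: R1 = 1 + 2 + 4 + 5 + 6 + 7 + 8 = 33.
Step 3: U_X = R1 - n1(n1+1)/2 = 33 - 7*8/2 = 33 - 28 = 5.
       U_Y = n1*n2 - U_X = 28 - 5 = 23.
Step 4: No ties, so the exact null distribution of U (based on enumerating the C(11,7) = 330 equally likely rank assignments) gives the two-sided p-value.
Step 5: p-value = 0.109091; compare to alpha = 0.05. fail to reject H0.

U_X = 5, p = 0.109091, fail to reject H0 at alpha = 0.05.


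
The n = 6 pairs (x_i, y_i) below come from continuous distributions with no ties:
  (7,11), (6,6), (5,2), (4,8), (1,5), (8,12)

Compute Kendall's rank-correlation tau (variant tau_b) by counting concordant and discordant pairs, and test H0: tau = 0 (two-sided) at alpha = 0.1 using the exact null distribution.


Step 1: Enumerate the 15 unordered pairs (i,j) with i<j and classify each by sign(x_j-x_i) * sign(y_j-y_i).
  (1,2):dx=-1,dy=-5->C; (1,3):dx=-2,dy=-9->C; (1,4):dx=-3,dy=-3->C; (1,5):dx=-6,dy=-6->C
  (1,6):dx=+1,dy=+1->C; (2,3):dx=-1,dy=-4->C; (2,4):dx=-2,dy=+2->D; (2,5):dx=-5,dy=-1->C
  (2,6):dx=+2,dy=+6->C; (3,4):dx=-1,dy=+6->D; (3,5):dx=-4,dy=+3->D; (3,6):dx=+3,dy=+10->C
  (4,5):dx=-3,dy=-3->C; (4,6):dx=+4,dy=+4->C; (5,6):dx=+7,dy=+7->C
Step 2: C = 12, D = 3, total pairs = 15.
Step 3: tau = (C - D)/(n(n-1)/2) = (12 - 3)/15 = 0.600000.
Step 4: Exact two-sided p-value (enumerate n! = 720 permutations of y under H0): p = 0.136111.
Step 5: alpha = 0.1. fail to reject H0.

tau_b = 0.6000 (C=12, D=3), p = 0.136111, fail to reject H0.


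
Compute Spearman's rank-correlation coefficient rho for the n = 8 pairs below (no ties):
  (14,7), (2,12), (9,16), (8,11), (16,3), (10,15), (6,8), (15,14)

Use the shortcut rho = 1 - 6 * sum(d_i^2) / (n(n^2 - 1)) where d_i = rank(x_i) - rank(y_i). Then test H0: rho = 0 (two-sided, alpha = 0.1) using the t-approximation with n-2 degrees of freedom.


Step 1: Rank x and y separately (midranks; no ties here).
rank(x): 14->6, 2->1, 9->4, 8->3, 16->8, 10->5, 6->2, 15->7
rank(y): 7->2, 12->5, 16->8, 11->4, 3->1, 15->7, 8->3, 14->6
Step 2: d_i = R_x(i) - R_y(i); compute d_i^2.
  (6-2)^2=16, (1-5)^2=16, (4-8)^2=16, (3-4)^2=1, (8-1)^2=49, (5-7)^2=4, (2-3)^2=1, (7-6)^2=1
sum(d^2) = 104.
Step 3: rho = 1 - 6*104 / (8*(8^2 - 1)) = 1 - 624/504 = -0.238095.
Step 4: Under H0, t = rho * sqrt((n-2)/(1-rho^2)) = -0.6005 ~ t(6).
Step 5: Two-sided p-value from the t-distribution with 6 df = 0.570156.
Step 6: alpha = 0.1. fail to reject H0.

rho = -0.2381, p = 0.570156, fail to reject H0 at alpha = 0.1.


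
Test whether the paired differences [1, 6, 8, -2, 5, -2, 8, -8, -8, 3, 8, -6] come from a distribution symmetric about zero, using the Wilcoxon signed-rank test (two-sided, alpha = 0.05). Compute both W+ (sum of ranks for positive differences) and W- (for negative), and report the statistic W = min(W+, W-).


Step 1: Drop any zero differences (none here) and take |d_i|.
|d| = [1, 6, 8, 2, 5, 2, 8, 8, 8, 3, 8, 6]
Step 2: Midrank |d_i| (ties get averaged ranks).
ranks: |1|->1, |6|->6.5, |8|->10, |2|->2.5, |5|->5, |2|->2.5, |8|->10, |8|->10, |8|->10, |3|->4, |8|->10, |6|->6.5
Step 3: Attach original signs; sum ranks with positive sign and with negative sign.
W+ = 1 + 6.5 + 10 + 5 + 10 + 4 + 10 = 46.5
W- = 2.5 + 2.5 + 10 + 10 + 6.5 = 31.5
(Check: W+ + W- = 78 should equal n(n+1)/2 = 78.)
Step 4: Test statistic W = min(W+, W-) = 31.5.
Step 5: Ties in |d|, so use the tie-corrected normal approximation.
        E[W] = n(n+1)/4 = 12*13/4 = 39.
        Tie groups: |d|=2 (t=2), |d|=6 (t=2), |d|=8 (t=5); sum(t^3 - t) = 132.
        Var[W] = n(n+1)(2n+1)/24 - sum(t^3-t)/48 = 3900/24 - 132/48 = 159.75.
        z = (W - E[W]) / sqrt(Var[W]) = (31.5 - 39) / 12.6392 = -0.5934.
        Two-sided p = 2*Phi(z) = 0.552920.
Step 6: alpha = 0.05. fail to reject H0.

W+ = 46.5, W- = 31.5, W = min = 31.5, p = 0.552920, fail to reject H0.


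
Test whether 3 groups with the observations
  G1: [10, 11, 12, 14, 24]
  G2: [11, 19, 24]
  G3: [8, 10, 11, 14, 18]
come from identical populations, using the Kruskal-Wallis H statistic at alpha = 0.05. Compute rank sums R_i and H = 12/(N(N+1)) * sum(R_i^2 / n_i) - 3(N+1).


Step 1: Combine all N = 13 observations and assign midranks.
sorted (value, group, rank): (8,G3,1), (10,G1,2.5), (10,G3,2.5), (11,G1,5), (11,G2,5), (11,G3,5), (12,G1,7), (14,G1,8.5), (14,G3,8.5), (18,G3,10), (19,G2,11), (24,G1,12.5), (24,G2,12.5)
Step 2: Sum ranks within each group.
R_1 = 35.5 (n_1 = 5)
R_2 = 28.5 (n_2 = 3)
R_3 = 27 (n_3 = 5)
Step 3: H = 12/(N(N+1)) * sum(R_i^2/n_i) - 3(N+1)
     = 12/(13*14) * (35.5^2/5 + 28.5^2/3 + 27^2/5) - 3*14
     = 0.065934 * 668.6 - 42
     = 2.083516.
Step 4: Ties present; correction factor C = 1 - 42/(13^3 - 13) = 0.980769. Corrected H = 2.083516 / 0.980769 = 2.124370.
Step 5: Under H0, H ~ chi^2(2); p-value = 0.345700.
Step 6: alpha = 0.05. fail to reject H0.

H = 2.1244, df = 2, p = 0.345700, fail to reject H0.


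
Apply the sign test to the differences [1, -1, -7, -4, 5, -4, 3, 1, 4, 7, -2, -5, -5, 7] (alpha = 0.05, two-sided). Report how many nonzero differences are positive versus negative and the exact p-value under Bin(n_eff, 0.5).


Step 1: Discard zero differences. Original n = 14; n_eff = number of nonzero differences = 14.
Nonzero differences (with sign): +1, -1, -7, -4, +5, -4, +3, +1, +4, +7, -2, -5, -5, +7
Step 2: Count signs: positive = 7, negative = 7.
Step 3: Under H0: P(positive) = 0.5, so the number of positives S ~ Bin(14, 0.5).
Step 4: Two-sided exact p-value = sum of Bin(14,0.5) probabilities at or below the observed probability = 1.000000.
Step 5: alpha = 0.05. fail to reject H0.

n_eff = 14, pos = 7, neg = 7, p = 1.000000, fail to reject H0.


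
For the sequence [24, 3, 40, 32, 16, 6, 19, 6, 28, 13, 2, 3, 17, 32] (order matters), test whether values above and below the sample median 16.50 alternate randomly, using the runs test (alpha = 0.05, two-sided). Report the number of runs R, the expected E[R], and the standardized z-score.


Step 1: Compute median = 16.50; label A = above, B = below.
Labels in order: ABAABBABABBBAA  (n_A = 7, n_B = 7)
Step 2: Count runs R = 9.
Step 3: Under H0 (random ordering), E[R] = 2*n_A*n_B/(n_A+n_B) + 1 = 2*7*7/14 + 1 = 8.0000.
        Var[R] = 2*n_A*n_B*(2*n_A*n_B - n_A - n_B) / ((n_A+n_B)^2 * (n_A+n_B-1)) = 8232/2548 = 3.2308.
        SD[R] = 1.7974.
Step 4: Continuity-corrected z = (R - 0.5 - E[R]) / SD[R] = (9 - 0.5 - 8.0000) / 1.7974 = 0.2782.
Step 5: Two-sided p-value via normal approximation = 2*(1 - Phi(|z|)) = 0.780879.
Step 6: alpha = 0.05. fail to reject H0.

R = 9, z = 0.2782, p = 0.780879, fail to reject H0.


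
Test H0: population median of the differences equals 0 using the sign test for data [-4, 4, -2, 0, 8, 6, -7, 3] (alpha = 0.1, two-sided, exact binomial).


Step 1: Discard zero differences. Original n = 8; n_eff = number of nonzero differences = 7.
Nonzero differences (with sign): -4, +4, -2, +8, +6, -7, +3
Step 2: Count signs: positive = 4, negative = 3.
Step 3: Under H0: P(positive) = 0.5, so the number of positives S ~ Bin(7, 0.5).
Step 4: Two-sided exact p-value = sum of Bin(7,0.5) probabilities at or below the observed probability = 1.000000.
Step 5: alpha = 0.1. fail to reject H0.

n_eff = 7, pos = 4, neg = 3, p = 1.000000, fail to reject H0.


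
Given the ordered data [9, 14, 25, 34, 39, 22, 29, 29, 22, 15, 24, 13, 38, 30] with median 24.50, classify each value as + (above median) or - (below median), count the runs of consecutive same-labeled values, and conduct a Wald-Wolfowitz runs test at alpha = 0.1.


Step 1: Compute median = 24.50; label A = above, B = below.
Labels in order: BBAAABAABBBBAA  (n_A = 7, n_B = 7)
Step 2: Count runs R = 6.
Step 3: Under H0 (random ordering), E[R] = 2*n_A*n_B/(n_A+n_B) + 1 = 2*7*7/14 + 1 = 8.0000.
        Var[R] = 2*n_A*n_B*(2*n_A*n_B - n_A - n_B) / ((n_A+n_B)^2 * (n_A+n_B-1)) = 8232/2548 = 3.2308.
        SD[R] = 1.7974.
Step 4: Continuity-corrected z = (R + 0.5 - E[R]) / SD[R] = (6 + 0.5 - 8.0000) / 1.7974 = -0.8345.
Step 5: Two-sided p-value via normal approximation = 2*(1 - Phi(|z|)) = 0.403986.
Step 6: alpha = 0.1. fail to reject H0.

R = 6, z = -0.8345, p = 0.403986, fail to reject H0.


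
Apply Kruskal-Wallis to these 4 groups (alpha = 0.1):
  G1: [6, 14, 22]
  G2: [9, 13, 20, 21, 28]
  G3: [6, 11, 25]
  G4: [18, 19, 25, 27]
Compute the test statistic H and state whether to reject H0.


Step 1: Combine all N = 15 observations and assign midranks.
sorted (value, group, rank): (6,G1,1.5), (6,G3,1.5), (9,G2,3), (11,G3,4), (13,G2,5), (14,G1,6), (18,G4,7), (19,G4,8), (20,G2,9), (21,G2,10), (22,G1,11), (25,G3,12.5), (25,G4,12.5), (27,G4,14), (28,G2,15)
Step 2: Sum ranks within each group.
R_1 = 18.5 (n_1 = 3)
R_2 = 42 (n_2 = 5)
R_3 = 18 (n_3 = 3)
R_4 = 41.5 (n_4 = 4)
Step 3: H = 12/(N(N+1)) * sum(R_i^2/n_i) - 3(N+1)
     = 12/(15*16) * (18.5^2/3 + 42^2/5 + 18^2/3 + 41.5^2/4) - 3*16
     = 0.050000 * 1005.45 - 48
     = 2.272292.
Step 4: Ties present; correction factor C = 1 - 12/(15^3 - 15) = 0.996429. Corrected H = 2.272292 / 0.996429 = 2.280436.
Step 5: Under H0, H ~ chi^2(3); p-value = 0.516279.
Step 6: alpha = 0.1. fail to reject H0.

H = 2.2804, df = 3, p = 0.516279, fail to reject H0.


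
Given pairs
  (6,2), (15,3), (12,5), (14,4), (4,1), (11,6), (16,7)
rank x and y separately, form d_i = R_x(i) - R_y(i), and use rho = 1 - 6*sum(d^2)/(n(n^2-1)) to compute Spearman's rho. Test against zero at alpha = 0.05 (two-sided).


Step 1: Rank x and y separately (midranks; no ties here).
rank(x): 6->2, 15->6, 12->4, 14->5, 4->1, 11->3, 16->7
rank(y): 2->2, 3->3, 5->5, 4->4, 1->1, 6->6, 7->7
Step 2: d_i = R_x(i) - R_y(i); compute d_i^2.
  (2-2)^2=0, (6-3)^2=9, (4-5)^2=1, (5-4)^2=1, (1-1)^2=0, (3-6)^2=9, (7-7)^2=0
sum(d^2) = 20.
Step 3: rho = 1 - 6*20 / (7*(7^2 - 1)) = 1 - 120/336 = 0.642857.
Step 4: Under H0, t = rho * sqrt((n-2)/(1-rho^2)) = 1.8766 ~ t(5).
Step 5: Two-sided p-value from the t-distribution with 5 df = 0.119392.
Step 6: alpha = 0.05. fail to reject H0.

rho = 0.6429, p = 0.119392, fail to reject H0 at alpha = 0.05.


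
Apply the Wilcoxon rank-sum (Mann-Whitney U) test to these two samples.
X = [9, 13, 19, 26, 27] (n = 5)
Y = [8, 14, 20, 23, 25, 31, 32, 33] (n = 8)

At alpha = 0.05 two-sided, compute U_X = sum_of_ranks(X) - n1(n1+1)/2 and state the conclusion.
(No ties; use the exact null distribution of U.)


Step 1: Combine and sort all 13 observations; assign midranks.
sorted (value, group): (8,Y), (9,X), (13,X), (14,Y), (19,X), (20,Y), (23,Y), (25,Y), (26,X), (27,X), (31,Y), (32,Y), (33,Y)
ranks: 8->1, 9->2, 13->3, 14->4, 19->5, 20->6, 23->7, 25->8, 26->9, 27->10, 31->11, 32->12, 33->13
Step 2: Rank sum for X: R1 = 2 + 3 + 5 + 9 + 10 = 29.
Step 3: U_X = R1 - n1(n1+1)/2 = 29 - 5*6/2 = 29 - 15 = 14.
       U_Y = n1*n2 - U_X = 40 - 14 = 26.
Step 4: No ties, so the exact null distribution of U (based on enumerating the C(13,5) = 1287 equally likely rank assignments) gives the two-sided p-value.
Step 5: p-value = 0.435120; compare to alpha = 0.05. fail to reject H0.

U_X = 14, p = 0.435120, fail to reject H0 at alpha = 0.05.


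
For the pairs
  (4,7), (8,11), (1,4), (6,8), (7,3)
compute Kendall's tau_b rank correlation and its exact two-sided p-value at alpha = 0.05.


Step 1: Enumerate the 10 unordered pairs (i,j) with i<j and classify each by sign(x_j-x_i) * sign(y_j-y_i).
  (1,2):dx=+4,dy=+4->C; (1,3):dx=-3,dy=-3->C; (1,4):dx=+2,dy=+1->C; (1,5):dx=+3,dy=-4->D
  (2,3):dx=-7,dy=-7->C; (2,4):dx=-2,dy=-3->C; (2,5):dx=-1,dy=-8->C; (3,4):dx=+5,dy=+4->C
  (3,5):dx=+6,dy=-1->D; (4,5):dx=+1,dy=-5->D
Step 2: C = 7, D = 3, total pairs = 10.
Step 3: tau = (C - D)/(n(n-1)/2) = (7 - 3)/10 = 0.400000.
Step 4: Exact two-sided p-value (enumerate n! = 120 permutations of y under H0): p = 0.483333.
Step 5: alpha = 0.05. fail to reject H0.

tau_b = 0.4000 (C=7, D=3), p = 0.483333, fail to reject H0.


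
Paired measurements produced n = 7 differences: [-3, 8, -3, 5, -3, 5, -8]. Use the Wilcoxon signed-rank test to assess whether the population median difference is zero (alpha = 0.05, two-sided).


Step 1: Drop any zero differences (none here) and take |d_i|.
|d| = [3, 8, 3, 5, 3, 5, 8]
Step 2: Midrank |d_i| (ties get averaged ranks).
ranks: |3|->2, |8|->6.5, |3|->2, |5|->4.5, |3|->2, |5|->4.5, |8|->6.5
Step 3: Attach original signs; sum ranks with positive sign and with negative sign.
W+ = 6.5 + 4.5 + 4.5 = 15.5
W- = 2 + 2 + 2 + 6.5 = 12.5
(Check: W+ + W- = 28 should equal n(n+1)/2 = 28.)
Step 4: Test statistic W = min(W+, W-) = 12.5.
Step 5: Ties in |d|, so use the tie-corrected normal approximation.
        E[W] = n(n+1)/4 = 7*8/4 = 14.
        Tie groups: |d|=3 (t=3), |d|=5 (t=2), |d|=8 (t=2); sum(t^3 - t) = 36.
        Var[W] = n(n+1)(2n+1)/24 - sum(t^3-t)/48 = 840/24 - 36/48 = 34.25.
        z = (W - E[W]) / sqrt(Var[W]) = (12.5 - 14) / 5.8523 = -0.2563.
        Two-sided p = 2*Phi(z) = 0.797714.
Step 6: alpha = 0.05. fail to reject H0.

W+ = 15.5, W- = 12.5, W = min = 12.5, p = 0.797714, fail to reject H0.


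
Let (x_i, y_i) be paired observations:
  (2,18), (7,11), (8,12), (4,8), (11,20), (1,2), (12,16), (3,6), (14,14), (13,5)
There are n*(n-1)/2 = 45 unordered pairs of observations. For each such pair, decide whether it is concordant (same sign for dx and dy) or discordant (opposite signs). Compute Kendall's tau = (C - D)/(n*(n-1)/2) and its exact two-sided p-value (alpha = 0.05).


Step 1: Enumerate the 45 unordered pairs (i,j) with i<j and classify each by sign(x_j-x_i) * sign(y_j-y_i).
  (1,2):dx=+5,dy=-7->D; (1,3):dx=+6,dy=-6->D; (1,4):dx=+2,dy=-10->D; (1,5):dx=+9,dy=+2->C
  (1,6):dx=-1,dy=-16->C; (1,7):dx=+10,dy=-2->D; (1,8):dx=+1,dy=-12->D; (1,9):dx=+12,dy=-4->D
  (1,10):dx=+11,dy=-13->D; (2,3):dx=+1,dy=+1->C; (2,4):dx=-3,dy=-3->C; (2,5):dx=+4,dy=+9->C
  (2,6):dx=-6,dy=-9->C; (2,7):dx=+5,dy=+5->C; (2,8):dx=-4,dy=-5->C; (2,9):dx=+7,dy=+3->C
  (2,10):dx=+6,dy=-6->D; (3,4):dx=-4,dy=-4->C; (3,5):dx=+3,dy=+8->C; (3,6):dx=-7,dy=-10->C
  (3,7):dx=+4,dy=+4->C; (3,8):dx=-5,dy=-6->C; (3,9):dx=+6,dy=+2->C; (3,10):dx=+5,dy=-7->D
  (4,5):dx=+7,dy=+12->C; (4,6):dx=-3,dy=-6->C; (4,7):dx=+8,dy=+8->C; (4,8):dx=-1,dy=-2->C
  (4,9):dx=+10,dy=+6->C; (4,10):dx=+9,dy=-3->D; (5,6):dx=-10,dy=-18->C; (5,7):dx=+1,dy=-4->D
  (5,8):dx=-8,dy=-14->C; (5,9):dx=+3,dy=-6->D; (5,10):dx=+2,dy=-15->D; (6,7):dx=+11,dy=+14->C
  (6,8):dx=+2,dy=+4->C; (6,9):dx=+13,dy=+12->C; (6,10):dx=+12,dy=+3->C; (7,8):dx=-9,dy=-10->C
  (7,9):dx=+2,dy=-2->D; (7,10):dx=+1,dy=-11->D; (8,9):dx=+11,dy=+8->C; (8,10):dx=+10,dy=-1->D
  (9,10):dx=-1,dy=-9->C
Step 2: C = 29, D = 16, total pairs = 45.
Step 3: tau = (C - D)/(n(n-1)/2) = (29 - 16)/45 = 0.288889.
Step 4: Exact two-sided p-value (enumerate n! = 3628800 permutations of y under H0): p = 0.291248.
Step 5: alpha = 0.05. fail to reject H0.

tau_b = 0.2889 (C=29, D=16), p = 0.291248, fail to reject H0.


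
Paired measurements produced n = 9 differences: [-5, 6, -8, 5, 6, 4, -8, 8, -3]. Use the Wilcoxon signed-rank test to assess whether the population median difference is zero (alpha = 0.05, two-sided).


Step 1: Drop any zero differences (none here) and take |d_i|.
|d| = [5, 6, 8, 5, 6, 4, 8, 8, 3]
Step 2: Midrank |d_i| (ties get averaged ranks).
ranks: |5|->3.5, |6|->5.5, |8|->8, |5|->3.5, |6|->5.5, |4|->2, |8|->8, |8|->8, |3|->1
Step 3: Attach original signs; sum ranks with positive sign and with negative sign.
W+ = 5.5 + 3.5 + 5.5 + 2 + 8 = 24.5
W- = 3.5 + 8 + 8 + 1 = 20.5
(Check: W+ + W- = 45 should equal n(n+1)/2 = 45.)
Step 4: Test statistic W = min(W+, W-) = 20.5.
Step 5: Ties in |d|, so use the tie-corrected normal approximation.
        E[W] = n(n+1)/4 = 9*10/4 = 22.5.
        Tie groups: |d|=5 (t=2), |d|=6 (t=2), |d|=8 (t=3); sum(t^3 - t) = 36.
        Var[W] = n(n+1)(2n+1)/24 - sum(t^3-t)/48 = 1710/24 - 36/48 = 70.5.
        z = (W - E[W]) / sqrt(Var[W]) = (20.5 - 22.5) / 8.3964 = -0.2382.
        Two-sided p = 2*Phi(z) = 0.811729.
Step 6: alpha = 0.05. fail to reject H0.

W+ = 24.5, W- = 20.5, W = min = 20.5, p = 0.811729, fail to reject H0.


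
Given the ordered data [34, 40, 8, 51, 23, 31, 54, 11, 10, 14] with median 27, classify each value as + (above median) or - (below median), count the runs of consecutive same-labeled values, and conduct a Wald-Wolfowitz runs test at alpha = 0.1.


Step 1: Compute median = 27; label A = above, B = below.
Labels in order: AABABAABBB  (n_A = 5, n_B = 5)
Step 2: Count runs R = 6.
Step 3: Under H0 (random ordering), E[R] = 2*n_A*n_B/(n_A+n_B) + 1 = 2*5*5/10 + 1 = 6.0000.
        Var[R] = 2*n_A*n_B*(2*n_A*n_B - n_A - n_B) / ((n_A+n_B)^2 * (n_A+n_B-1)) = 2000/900 = 2.2222.
        SD[R] = 1.4907.
Step 4: R = E[R], so z = 0 with no continuity correction.
Step 5: Two-sided p-value via normal approximation = 2*(1 - Phi(|z|)) = 1.000000.
Step 6: alpha = 0.1. fail to reject H0.

R = 6, z = 0.0000, p = 1.000000, fail to reject H0.


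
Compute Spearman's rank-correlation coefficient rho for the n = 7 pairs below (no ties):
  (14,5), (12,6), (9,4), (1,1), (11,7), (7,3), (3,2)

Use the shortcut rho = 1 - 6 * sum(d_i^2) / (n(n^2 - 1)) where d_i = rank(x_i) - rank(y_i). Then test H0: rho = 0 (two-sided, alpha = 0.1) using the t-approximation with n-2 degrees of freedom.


Step 1: Rank x and y separately (midranks; no ties here).
rank(x): 14->7, 12->6, 9->4, 1->1, 11->5, 7->3, 3->2
rank(y): 5->5, 6->6, 4->4, 1->1, 7->7, 3->3, 2->2
Step 2: d_i = R_x(i) - R_y(i); compute d_i^2.
  (7-5)^2=4, (6-6)^2=0, (4-4)^2=0, (1-1)^2=0, (5-7)^2=4, (3-3)^2=0, (2-2)^2=0
sum(d^2) = 8.
Step 3: rho = 1 - 6*8 / (7*(7^2 - 1)) = 1 - 48/336 = 0.857143.
Step 4: Under H0, t = rho * sqrt((n-2)/(1-rho^2)) = 3.7210 ~ t(5).
Step 5: Two-sided p-value from the t-distribution with 5 df = 0.013697.
Step 6: alpha = 0.1. reject H0.

rho = 0.8571, p = 0.013697, reject H0 at alpha = 0.1.


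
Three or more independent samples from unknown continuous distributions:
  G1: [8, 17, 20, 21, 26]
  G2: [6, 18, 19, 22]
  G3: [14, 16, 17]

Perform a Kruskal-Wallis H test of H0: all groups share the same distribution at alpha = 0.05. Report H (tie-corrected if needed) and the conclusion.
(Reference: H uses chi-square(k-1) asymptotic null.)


Step 1: Combine all N = 12 observations and assign midranks.
sorted (value, group, rank): (6,G2,1), (8,G1,2), (14,G3,3), (16,G3,4), (17,G1,5.5), (17,G3,5.5), (18,G2,7), (19,G2,8), (20,G1,9), (21,G1,10), (22,G2,11), (26,G1,12)
Step 2: Sum ranks within each group.
R_1 = 38.5 (n_1 = 5)
R_2 = 27 (n_2 = 4)
R_3 = 12.5 (n_3 = 3)
Step 3: H = 12/(N(N+1)) * sum(R_i^2/n_i) - 3(N+1)
     = 12/(12*13) * (38.5^2/5 + 27^2/4 + 12.5^2/3) - 3*13
     = 0.076923 * 530.783 - 39
     = 1.829487.
Step 4: Ties present; correction factor C = 1 - 6/(12^3 - 12) = 0.996503. Corrected H = 1.829487 / 0.996503 = 1.835906.
Step 5: Under H0, H ~ chi^2(2); p-value = 0.399336.
Step 6: alpha = 0.05. fail to reject H0.

H = 1.8359, df = 2, p = 0.399336, fail to reject H0.


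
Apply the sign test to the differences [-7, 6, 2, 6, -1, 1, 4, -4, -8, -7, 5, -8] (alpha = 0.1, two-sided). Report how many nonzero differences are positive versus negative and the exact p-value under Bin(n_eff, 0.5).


Step 1: Discard zero differences. Original n = 12; n_eff = number of nonzero differences = 12.
Nonzero differences (with sign): -7, +6, +2, +6, -1, +1, +4, -4, -8, -7, +5, -8
Step 2: Count signs: positive = 6, negative = 6.
Step 3: Under H0: P(positive) = 0.5, so the number of positives S ~ Bin(12, 0.5).
Step 4: Two-sided exact p-value = sum of Bin(12,0.5) probabilities at or below the observed probability = 1.000000.
Step 5: alpha = 0.1. fail to reject H0.

n_eff = 12, pos = 6, neg = 6, p = 1.000000, fail to reject H0.


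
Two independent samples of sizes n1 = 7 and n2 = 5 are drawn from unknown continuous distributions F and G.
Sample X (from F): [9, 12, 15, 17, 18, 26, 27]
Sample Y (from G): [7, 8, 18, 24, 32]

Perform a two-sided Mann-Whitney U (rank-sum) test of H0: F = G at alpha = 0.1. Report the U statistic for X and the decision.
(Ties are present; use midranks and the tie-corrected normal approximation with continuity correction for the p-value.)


Step 1: Combine and sort all 12 observations; assign midranks.
sorted (value, group): (7,Y), (8,Y), (9,X), (12,X), (15,X), (17,X), (18,X), (18,Y), (24,Y), (26,X), (27,X), (32,Y)
ranks: 7->1, 8->2, 9->3, 12->4, 15->5, 17->6, 18->7.5, 18->7.5, 24->9, 26->10, 27->11, 32->12
Step 2: Rank sum for X: R1 = 3 + 4 + 5 + 6 + 7.5 + 10 + 11 = 46.5.
Step 3: U_X = R1 - n1(n1+1)/2 = 46.5 - 7*8/2 = 46.5 - 28 = 18.5.
       U_Y = n1*n2 - U_X = 35 - 18.5 = 16.5.
Step 4: Ties are present, so use the tie-corrected normal approximation (with continuity correction) for the p-value.
Step 5: p-value = 0.935170; compare to alpha = 0.1. fail to reject H0.

U_X = 18.5, p = 0.935170, fail to reject H0 at alpha = 0.1.


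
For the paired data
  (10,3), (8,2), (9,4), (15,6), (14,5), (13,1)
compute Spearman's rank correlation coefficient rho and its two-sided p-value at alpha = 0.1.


Step 1: Rank x and y separately (midranks; no ties here).
rank(x): 10->3, 8->1, 9->2, 15->6, 14->5, 13->4
rank(y): 3->3, 2->2, 4->4, 6->6, 5->5, 1->1
Step 2: d_i = R_x(i) - R_y(i); compute d_i^2.
  (3-3)^2=0, (1-2)^2=1, (2-4)^2=4, (6-6)^2=0, (5-5)^2=0, (4-1)^2=9
sum(d^2) = 14.
Step 3: rho = 1 - 6*14 / (6*(6^2 - 1)) = 1 - 84/210 = 0.600000.
Step 4: Under H0, t = rho * sqrt((n-2)/(1-rho^2)) = 1.5000 ~ t(4).
Step 5: Two-sided p-value from the t-distribution with 4 df = 0.208000.
Step 6: alpha = 0.1. fail to reject H0.

rho = 0.6000, p = 0.208000, fail to reject H0 at alpha = 0.1.


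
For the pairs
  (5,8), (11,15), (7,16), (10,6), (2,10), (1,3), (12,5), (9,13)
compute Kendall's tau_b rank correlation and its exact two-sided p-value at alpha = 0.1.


Step 1: Enumerate the 28 unordered pairs (i,j) with i<j and classify each by sign(x_j-x_i) * sign(y_j-y_i).
  (1,2):dx=+6,dy=+7->C; (1,3):dx=+2,dy=+8->C; (1,4):dx=+5,dy=-2->D; (1,5):dx=-3,dy=+2->D
  (1,6):dx=-4,dy=-5->C; (1,7):dx=+7,dy=-3->D; (1,8):dx=+4,dy=+5->C; (2,3):dx=-4,dy=+1->D
  (2,4):dx=-1,dy=-9->C; (2,5):dx=-9,dy=-5->C; (2,6):dx=-10,dy=-12->C; (2,7):dx=+1,dy=-10->D
  (2,8):dx=-2,dy=-2->C; (3,4):dx=+3,dy=-10->D; (3,5):dx=-5,dy=-6->C; (3,6):dx=-6,dy=-13->C
  (3,7):dx=+5,dy=-11->D; (3,8):dx=+2,dy=-3->D; (4,5):dx=-8,dy=+4->D; (4,6):dx=-9,dy=-3->C
  (4,7):dx=+2,dy=-1->D; (4,8):dx=-1,dy=+7->D; (5,6):dx=-1,dy=-7->C; (5,7):dx=+10,dy=-5->D
  (5,8):dx=+7,dy=+3->C; (6,7):dx=+11,dy=+2->C; (6,8):dx=+8,dy=+10->C; (7,8):dx=-3,dy=+8->D
Step 2: C = 15, D = 13, total pairs = 28.
Step 3: tau = (C - D)/(n(n-1)/2) = (15 - 13)/28 = 0.071429.
Step 4: Exact two-sided p-value (enumerate n! = 40320 permutations of y under H0): p = 0.904861.
Step 5: alpha = 0.1. fail to reject H0.

tau_b = 0.0714 (C=15, D=13), p = 0.904861, fail to reject H0.


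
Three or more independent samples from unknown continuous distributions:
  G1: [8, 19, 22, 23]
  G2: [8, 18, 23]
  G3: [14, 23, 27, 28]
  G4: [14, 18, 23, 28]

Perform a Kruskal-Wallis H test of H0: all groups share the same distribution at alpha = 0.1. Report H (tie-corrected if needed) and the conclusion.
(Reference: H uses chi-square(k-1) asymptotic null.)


Step 1: Combine all N = 15 observations and assign midranks.
sorted (value, group, rank): (8,G1,1.5), (8,G2,1.5), (14,G3,3.5), (14,G4,3.5), (18,G2,5.5), (18,G4,5.5), (19,G1,7), (22,G1,8), (23,G1,10.5), (23,G2,10.5), (23,G3,10.5), (23,G4,10.5), (27,G3,13), (28,G3,14.5), (28,G4,14.5)
Step 2: Sum ranks within each group.
R_1 = 27 (n_1 = 4)
R_2 = 17.5 (n_2 = 3)
R_3 = 41.5 (n_3 = 4)
R_4 = 34 (n_4 = 4)
Step 3: H = 12/(N(N+1)) * sum(R_i^2/n_i) - 3(N+1)
     = 12/(15*16) * (27^2/4 + 17.5^2/3 + 41.5^2/4 + 34^2/4) - 3*16
     = 0.050000 * 1003.9 - 48
     = 2.194792.
Step 4: Ties present; correction factor C = 1 - 84/(15^3 - 15) = 0.975000. Corrected H = 2.194792 / 0.975000 = 2.251068.
Step 5: Under H0, H ~ chi^2(3); p-value = 0.521960.
Step 6: alpha = 0.1. fail to reject H0.

H = 2.2511, df = 3, p = 0.521960, fail to reject H0.


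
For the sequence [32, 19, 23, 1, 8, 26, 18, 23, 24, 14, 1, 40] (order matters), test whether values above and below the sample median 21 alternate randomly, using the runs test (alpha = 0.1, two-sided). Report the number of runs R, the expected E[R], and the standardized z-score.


Step 1: Compute median = 21; label A = above, B = below.
Labels in order: ABABBABAABBA  (n_A = 6, n_B = 6)
Step 2: Count runs R = 9.
Step 3: Under H0 (random ordering), E[R] = 2*n_A*n_B/(n_A+n_B) + 1 = 2*6*6/12 + 1 = 7.0000.
        Var[R] = 2*n_A*n_B*(2*n_A*n_B - n_A - n_B) / ((n_A+n_B)^2 * (n_A+n_B-1)) = 4320/1584 = 2.7273.
        SD[R] = 1.6514.
Step 4: Continuity-corrected z = (R - 0.5 - E[R]) / SD[R] = (9 - 0.5 - 7.0000) / 1.6514 = 0.9083.
Step 5: Two-sided p-value via normal approximation = 2*(1 - Phi(|z|)) = 0.363722.
Step 6: alpha = 0.1. fail to reject H0.

R = 9, z = 0.9083, p = 0.363722, fail to reject H0.


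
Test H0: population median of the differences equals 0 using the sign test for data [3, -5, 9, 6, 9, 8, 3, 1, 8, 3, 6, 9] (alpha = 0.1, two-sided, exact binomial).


Step 1: Discard zero differences. Original n = 12; n_eff = number of nonzero differences = 12.
Nonzero differences (with sign): +3, -5, +9, +6, +9, +8, +3, +1, +8, +3, +6, +9
Step 2: Count signs: positive = 11, negative = 1.
Step 3: Under H0: P(positive) = 0.5, so the number of positives S ~ Bin(12, 0.5).
Step 4: Two-sided exact p-value = sum of Bin(12,0.5) probabilities at or below the observed probability = 0.006348.
Step 5: alpha = 0.1. reject H0.

n_eff = 12, pos = 11, neg = 1, p = 0.006348, reject H0.


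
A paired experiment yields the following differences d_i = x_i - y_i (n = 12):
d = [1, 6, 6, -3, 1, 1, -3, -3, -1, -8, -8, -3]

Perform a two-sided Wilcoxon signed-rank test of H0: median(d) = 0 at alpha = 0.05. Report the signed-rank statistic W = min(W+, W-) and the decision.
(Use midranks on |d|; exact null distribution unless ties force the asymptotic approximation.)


Step 1: Drop any zero differences (none here) and take |d_i|.
|d| = [1, 6, 6, 3, 1, 1, 3, 3, 1, 8, 8, 3]
Step 2: Midrank |d_i| (ties get averaged ranks).
ranks: |1|->2.5, |6|->9.5, |6|->9.5, |3|->6.5, |1|->2.5, |1|->2.5, |3|->6.5, |3|->6.5, |1|->2.5, |8|->11.5, |8|->11.5, |3|->6.5
Step 3: Attach original signs; sum ranks with positive sign and with negative sign.
W+ = 2.5 + 9.5 + 9.5 + 2.5 + 2.5 = 26.5
W- = 6.5 + 6.5 + 6.5 + 2.5 + 11.5 + 11.5 + 6.5 = 51.5
(Check: W+ + W- = 78 should equal n(n+1)/2 = 78.)
Step 4: Test statistic W = min(W+, W-) = 26.5.
Step 5: Ties in |d|, so use the tie-corrected normal approximation.
        E[W] = n(n+1)/4 = 12*13/4 = 39.
        Tie groups: |d|=1 (t=4), |d|=3 (t=4), |d|=6 (t=2), |d|=8 (t=2); sum(t^3 - t) = 132.
        Var[W] = n(n+1)(2n+1)/24 - sum(t^3-t)/48 = 3900/24 - 132/48 = 159.75.
        z = (W - E[W]) / sqrt(Var[W]) = (26.5 - 39) / 12.6392 = -0.9890.
        Two-sided p = 2*Phi(z) = 0.322671.
Step 6: alpha = 0.05. fail to reject H0.

W+ = 26.5, W- = 51.5, W = min = 26.5, p = 0.322671, fail to reject H0.


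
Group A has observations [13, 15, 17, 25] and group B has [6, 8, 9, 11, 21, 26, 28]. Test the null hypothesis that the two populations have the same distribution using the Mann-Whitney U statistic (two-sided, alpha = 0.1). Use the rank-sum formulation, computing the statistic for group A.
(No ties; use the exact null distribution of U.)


Step 1: Combine and sort all 11 observations; assign midranks.
sorted (value, group): (6,Y), (8,Y), (9,Y), (11,Y), (13,X), (15,X), (17,X), (21,Y), (25,X), (26,Y), (28,Y)
ranks: 6->1, 8->2, 9->3, 11->4, 13->5, 15->6, 17->7, 21->8, 25->9, 26->10, 28->11
Step 2: Rank sum for X: R1 = 5 + 6 + 7 + 9 = 27.
Step 3: U_X = R1 - n1(n1+1)/2 = 27 - 4*5/2 = 27 - 10 = 17.
       U_Y = n1*n2 - U_X = 28 - 17 = 11.
Step 4: No ties, so the exact null distribution of U (based on enumerating the C(11,4) = 330 equally likely rank assignments) gives the two-sided p-value.
Step 5: p-value = 0.648485; compare to alpha = 0.1. fail to reject H0.

U_X = 17, p = 0.648485, fail to reject H0 at alpha = 0.1.


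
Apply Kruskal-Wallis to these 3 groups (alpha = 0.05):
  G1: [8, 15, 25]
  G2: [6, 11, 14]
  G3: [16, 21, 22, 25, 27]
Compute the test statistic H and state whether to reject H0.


Step 1: Combine all N = 11 observations and assign midranks.
sorted (value, group, rank): (6,G2,1), (8,G1,2), (11,G2,3), (14,G2,4), (15,G1,5), (16,G3,6), (21,G3,7), (22,G3,8), (25,G1,9.5), (25,G3,9.5), (27,G3,11)
Step 2: Sum ranks within each group.
R_1 = 16.5 (n_1 = 3)
R_2 = 8 (n_2 = 3)
R_3 = 41.5 (n_3 = 5)
Step 3: H = 12/(N(N+1)) * sum(R_i^2/n_i) - 3(N+1)
     = 12/(11*12) * (16.5^2/3 + 8^2/3 + 41.5^2/5) - 3*12
     = 0.090909 * 456.533 - 36
     = 5.503030.
Step 4: Ties present; correction factor C = 1 - 6/(11^3 - 11) = 0.995455. Corrected H = 5.503030 / 0.995455 = 5.528158.
Step 5: Under H0, H ~ chi^2(2); p-value = 0.063034.
Step 6: alpha = 0.05. fail to reject H0.

H = 5.5282, df = 2, p = 0.063034, fail to reject H0.


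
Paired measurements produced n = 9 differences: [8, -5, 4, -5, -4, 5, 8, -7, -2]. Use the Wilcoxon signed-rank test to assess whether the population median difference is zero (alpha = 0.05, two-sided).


Step 1: Drop any zero differences (none here) and take |d_i|.
|d| = [8, 5, 4, 5, 4, 5, 8, 7, 2]
Step 2: Midrank |d_i| (ties get averaged ranks).
ranks: |8|->8.5, |5|->5, |4|->2.5, |5|->5, |4|->2.5, |5|->5, |8|->8.5, |7|->7, |2|->1
Step 3: Attach original signs; sum ranks with positive sign and with negative sign.
W+ = 8.5 + 2.5 + 5 + 8.5 = 24.5
W- = 5 + 5 + 2.5 + 7 + 1 = 20.5
(Check: W+ + W- = 45 should equal n(n+1)/2 = 45.)
Step 4: Test statistic W = min(W+, W-) = 20.5.
Step 5: Ties in |d|, so use the tie-corrected normal approximation.
        E[W] = n(n+1)/4 = 9*10/4 = 22.5.
        Tie groups: |d|=4 (t=2), |d|=5 (t=3), |d|=8 (t=2); sum(t^3 - t) = 36.
        Var[W] = n(n+1)(2n+1)/24 - sum(t^3-t)/48 = 1710/24 - 36/48 = 70.5.
        z = (W - E[W]) / sqrt(Var[W]) = (20.5 - 22.5) / 8.3964 = -0.2382.
        Two-sided p = 2*Phi(z) = 0.811729.
Step 6: alpha = 0.05. fail to reject H0.

W+ = 24.5, W- = 20.5, W = min = 20.5, p = 0.811729, fail to reject H0.


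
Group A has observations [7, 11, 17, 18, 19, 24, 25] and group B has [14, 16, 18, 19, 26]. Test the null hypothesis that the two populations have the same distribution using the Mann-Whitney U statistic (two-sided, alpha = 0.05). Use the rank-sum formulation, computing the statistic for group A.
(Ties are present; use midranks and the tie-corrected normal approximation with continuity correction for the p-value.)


Step 1: Combine and sort all 12 observations; assign midranks.
sorted (value, group): (7,X), (11,X), (14,Y), (16,Y), (17,X), (18,X), (18,Y), (19,X), (19,Y), (24,X), (25,X), (26,Y)
ranks: 7->1, 11->2, 14->3, 16->4, 17->5, 18->6.5, 18->6.5, 19->8.5, 19->8.5, 24->10, 25->11, 26->12
Step 2: Rank sum for X: R1 = 1 + 2 + 5 + 6.5 + 8.5 + 10 + 11 = 44.
Step 3: U_X = R1 - n1(n1+1)/2 = 44 - 7*8/2 = 44 - 28 = 16.
       U_Y = n1*n2 - U_X = 35 - 16 = 19.
Step 4: Ties are present, so use the tie-corrected normal approximation (with continuity correction) for the p-value.
Step 5: p-value = 0.870542; compare to alpha = 0.05. fail to reject H0.

U_X = 16, p = 0.870542, fail to reject H0 at alpha = 0.05.


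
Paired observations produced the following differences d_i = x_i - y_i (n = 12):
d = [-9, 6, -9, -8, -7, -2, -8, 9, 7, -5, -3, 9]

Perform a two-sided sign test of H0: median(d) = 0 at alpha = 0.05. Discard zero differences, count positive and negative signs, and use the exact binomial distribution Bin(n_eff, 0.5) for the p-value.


Step 1: Discard zero differences. Original n = 12; n_eff = number of nonzero differences = 12.
Nonzero differences (with sign): -9, +6, -9, -8, -7, -2, -8, +9, +7, -5, -3, +9
Step 2: Count signs: positive = 4, negative = 8.
Step 3: Under H0: P(positive) = 0.5, so the number of positives S ~ Bin(12, 0.5).
Step 4: Two-sided exact p-value = sum of Bin(12,0.5) probabilities at or below the observed probability = 0.387695.
Step 5: alpha = 0.05. fail to reject H0.

n_eff = 12, pos = 4, neg = 8, p = 0.387695, fail to reject H0.


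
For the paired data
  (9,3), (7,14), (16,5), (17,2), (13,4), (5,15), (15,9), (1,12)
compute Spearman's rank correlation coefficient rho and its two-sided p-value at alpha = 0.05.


Step 1: Rank x and y separately (midranks; no ties here).
rank(x): 9->4, 7->3, 16->7, 17->8, 13->5, 5->2, 15->6, 1->1
rank(y): 3->2, 14->7, 5->4, 2->1, 4->3, 15->8, 9->5, 12->6
Step 2: d_i = R_x(i) - R_y(i); compute d_i^2.
  (4-2)^2=4, (3-7)^2=16, (7-4)^2=9, (8-1)^2=49, (5-3)^2=4, (2-8)^2=36, (6-5)^2=1, (1-6)^2=25
sum(d^2) = 144.
Step 3: rho = 1 - 6*144 / (8*(8^2 - 1)) = 1 - 864/504 = -0.714286.
Step 4: Under H0, t = rho * sqrt((n-2)/(1-rho^2)) = -2.5000 ~ t(6).
Step 5: Two-sided p-value from the t-distribution with 6 df = 0.046528.
Step 6: alpha = 0.05. reject H0.

rho = -0.7143, p = 0.046528, reject H0 at alpha = 0.05.


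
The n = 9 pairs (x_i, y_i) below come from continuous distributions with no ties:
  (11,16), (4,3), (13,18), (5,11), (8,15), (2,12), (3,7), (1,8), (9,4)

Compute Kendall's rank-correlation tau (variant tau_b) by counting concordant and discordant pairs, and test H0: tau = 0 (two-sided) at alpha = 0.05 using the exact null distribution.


Step 1: Enumerate the 36 unordered pairs (i,j) with i<j and classify each by sign(x_j-x_i) * sign(y_j-y_i).
  (1,2):dx=-7,dy=-13->C; (1,3):dx=+2,dy=+2->C; (1,4):dx=-6,dy=-5->C; (1,5):dx=-3,dy=-1->C
  (1,6):dx=-9,dy=-4->C; (1,7):dx=-8,dy=-9->C; (1,8):dx=-10,dy=-8->C; (1,9):dx=-2,dy=-12->C
  (2,3):dx=+9,dy=+15->C; (2,4):dx=+1,dy=+8->C; (2,5):dx=+4,dy=+12->C; (2,6):dx=-2,dy=+9->D
  (2,7):dx=-1,dy=+4->D; (2,8):dx=-3,dy=+5->D; (2,9):dx=+5,dy=+1->C; (3,4):dx=-8,dy=-7->C
  (3,5):dx=-5,dy=-3->C; (3,6):dx=-11,dy=-6->C; (3,7):dx=-10,dy=-11->C; (3,8):dx=-12,dy=-10->C
  (3,9):dx=-4,dy=-14->C; (4,5):dx=+3,dy=+4->C; (4,6):dx=-3,dy=+1->D; (4,7):dx=-2,dy=-4->C
  (4,8):dx=-4,dy=-3->C; (4,9):dx=+4,dy=-7->D; (5,6):dx=-6,dy=-3->C; (5,7):dx=-5,dy=-8->C
  (5,8):dx=-7,dy=-7->C; (5,9):dx=+1,dy=-11->D; (6,7):dx=+1,dy=-5->D; (6,8):dx=-1,dy=-4->C
  (6,9):dx=+7,dy=-8->D; (7,8):dx=-2,dy=+1->D; (7,9):dx=+6,dy=-3->D; (8,9):dx=+8,dy=-4->D
Step 2: C = 25, D = 11, total pairs = 36.
Step 3: tau = (C - D)/(n(n-1)/2) = (25 - 11)/36 = 0.388889.
Step 4: Exact two-sided p-value (enumerate n! = 362880 permutations of y under H0): p = 0.180181.
Step 5: alpha = 0.05. fail to reject H0.

tau_b = 0.3889 (C=25, D=11), p = 0.180181, fail to reject H0.


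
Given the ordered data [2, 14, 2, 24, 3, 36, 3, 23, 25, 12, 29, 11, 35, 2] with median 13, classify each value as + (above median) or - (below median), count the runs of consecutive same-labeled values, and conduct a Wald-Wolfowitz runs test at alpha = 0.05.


Step 1: Compute median = 13; label A = above, B = below.
Labels in order: BABABABAABABAB  (n_A = 7, n_B = 7)
Step 2: Count runs R = 13.
Step 3: Under H0 (random ordering), E[R] = 2*n_A*n_B/(n_A+n_B) + 1 = 2*7*7/14 + 1 = 8.0000.
        Var[R] = 2*n_A*n_B*(2*n_A*n_B - n_A - n_B) / ((n_A+n_B)^2 * (n_A+n_B-1)) = 8232/2548 = 3.2308.
        SD[R] = 1.7974.
Step 4: Continuity-corrected z = (R - 0.5 - E[R]) / SD[R] = (13 - 0.5 - 8.0000) / 1.7974 = 2.5036.
Step 5: Two-sided p-value via normal approximation = 2*(1 - Phi(|z|)) = 0.012295.
Step 6: alpha = 0.05. reject H0.

R = 13, z = 2.5036, p = 0.012295, reject H0.


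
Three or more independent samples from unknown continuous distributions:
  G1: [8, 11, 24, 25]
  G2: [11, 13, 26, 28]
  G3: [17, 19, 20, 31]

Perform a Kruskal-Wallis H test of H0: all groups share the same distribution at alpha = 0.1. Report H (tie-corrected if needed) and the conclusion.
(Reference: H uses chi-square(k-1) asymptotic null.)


Step 1: Combine all N = 12 observations and assign midranks.
sorted (value, group, rank): (8,G1,1), (11,G1,2.5), (11,G2,2.5), (13,G2,4), (17,G3,5), (19,G3,6), (20,G3,7), (24,G1,8), (25,G1,9), (26,G2,10), (28,G2,11), (31,G3,12)
Step 2: Sum ranks within each group.
R_1 = 20.5 (n_1 = 4)
R_2 = 27.5 (n_2 = 4)
R_3 = 30 (n_3 = 4)
Step 3: H = 12/(N(N+1)) * sum(R_i^2/n_i) - 3(N+1)
     = 12/(12*13) * (20.5^2/4 + 27.5^2/4 + 30^2/4) - 3*13
     = 0.076923 * 519.125 - 39
     = 0.932692.
Step 4: Ties present; correction factor C = 1 - 6/(12^3 - 12) = 0.996503. Corrected H = 0.932692 / 0.996503 = 0.935965.
Step 5: Under H0, H ~ chi^2(2); p-value = 0.626265.
Step 6: alpha = 0.1. fail to reject H0.

H = 0.9360, df = 2, p = 0.626265, fail to reject H0.


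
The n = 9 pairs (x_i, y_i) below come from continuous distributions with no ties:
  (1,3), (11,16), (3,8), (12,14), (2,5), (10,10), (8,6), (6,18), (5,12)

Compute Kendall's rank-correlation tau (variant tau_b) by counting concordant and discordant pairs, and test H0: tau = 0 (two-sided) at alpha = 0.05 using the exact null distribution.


Step 1: Enumerate the 36 unordered pairs (i,j) with i<j and classify each by sign(x_j-x_i) * sign(y_j-y_i).
  (1,2):dx=+10,dy=+13->C; (1,3):dx=+2,dy=+5->C; (1,4):dx=+11,dy=+11->C; (1,5):dx=+1,dy=+2->C
  (1,6):dx=+9,dy=+7->C; (1,7):dx=+7,dy=+3->C; (1,8):dx=+5,dy=+15->C; (1,9):dx=+4,dy=+9->C
  (2,3):dx=-8,dy=-8->C; (2,4):dx=+1,dy=-2->D; (2,5):dx=-9,dy=-11->C; (2,6):dx=-1,dy=-6->C
  (2,7):dx=-3,dy=-10->C; (2,8):dx=-5,dy=+2->D; (2,9):dx=-6,dy=-4->C; (3,4):dx=+9,dy=+6->C
  (3,5):dx=-1,dy=-3->C; (3,6):dx=+7,dy=+2->C; (3,7):dx=+5,dy=-2->D; (3,8):dx=+3,dy=+10->C
  (3,9):dx=+2,dy=+4->C; (4,5):dx=-10,dy=-9->C; (4,6):dx=-2,dy=-4->C; (4,7):dx=-4,dy=-8->C
  (4,8):dx=-6,dy=+4->D; (4,9):dx=-7,dy=-2->C; (5,6):dx=+8,dy=+5->C; (5,7):dx=+6,dy=+1->C
  (5,8):dx=+4,dy=+13->C; (5,9):dx=+3,dy=+7->C; (6,7):dx=-2,dy=-4->C; (6,8):dx=-4,dy=+8->D
  (6,9):dx=-5,dy=+2->D; (7,8):dx=-2,dy=+12->D; (7,9):dx=-3,dy=+6->D; (8,9):dx=-1,dy=-6->C
Step 2: C = 28, D = 8, total pairs = 36.
Step 3: tau = (C - D)/(n(n-1)/2) = (28 - 8)/36 = 0.555556.
Step 4: Exact two-sided p-value (enumerate n! = 362880 permutations of y under H0): p = 0.044615.
Step 5: alpha = 0.05. reject H0.

tau_b = 0.5556 (C=28, D=8), p = 0.044615, reject H0.


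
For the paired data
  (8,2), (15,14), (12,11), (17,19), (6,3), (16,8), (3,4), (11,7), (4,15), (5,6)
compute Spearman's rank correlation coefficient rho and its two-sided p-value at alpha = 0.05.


Step 1: Rank x and y separately (midranks; no ties here).
rank(x): 8->5, 15->8, 12->7, 17->10, 6->4, 16->9, 3->1, 11->6, 4->2, 5->3
rank(y): 2->1, 14->8, 11->7, 19->10, 3->2, 8->6, 4->3, 7->5, 15->9, 6->4
Step 2: d_i = R_x(i) - R_y(i); compute d_i^2.
  (5-1)^2=16, (8-8)^2=0, (7-7)^2=0, (10-10)^2=0, (4-2)^2=4, (9-6)^2=9, (1-3)^2=4, (6-5)^2=1, (2-9)^2=49, (3-4)^2=1
sum(d^2) = 84.
Step 3: rho = 1 - 6*84 / (10*(10^2 - 1)) = 1 - 504/990 = 0.490909.
Step 4: Under H0, t = rho * sqrt((n-2)/(1-rho^2)) = 1.5938 ~ t(8).
Step 5: Two-sided p-value from the t-distribution with 8 df = 0.149656.
Step 6: alpha = 0.05. fail to reject H0.

rho = 0.4909, p = 0.149656, fail to reject H0 at alpha = 0.05.


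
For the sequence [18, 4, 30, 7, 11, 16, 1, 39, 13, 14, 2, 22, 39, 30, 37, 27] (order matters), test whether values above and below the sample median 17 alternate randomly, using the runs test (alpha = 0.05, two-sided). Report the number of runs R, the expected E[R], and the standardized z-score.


Step 1: Compute median = 17; label A = above, B = below.
Labels in order: ABABBBBABBBAAAAA  (n_A = 8, n_B = 8)
Step 2: Count runs R = 7.
Step 3: Under H0 (random ordering), E[R] = 2*n_A*n_B/(n_A+n_B) + 1 = 2*8*8/16 + 1 = 9.0000.
        Var[R] = 2*n_A*n_B*(2*n_A*n_B - n_A - n_B) / ((n_A+n_B)^2 * (n_A+n_B-1)) = 14336/3840 = 3.7333.
        SD[R] = 1.9322.
Step 4: Continuity-corrected z = (R + 0.5 - E[R]) / SD[R] = (7 + 0.5 - 9.0000) / 1.9322 = -0.7763.
Step 5: Two-sided p-value via normal approximation = 2*(1 - Phi(|z|)) = 0.437558.
Step 6: alpha = 0.05. fail to reject H0.

R = 7, z = -0.7763, p = 0.437558, fail to reject H0.


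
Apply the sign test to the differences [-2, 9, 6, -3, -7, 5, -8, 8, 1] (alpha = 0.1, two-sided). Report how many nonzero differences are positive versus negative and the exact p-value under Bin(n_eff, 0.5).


Step 1: Discard zero differences. Original n = 9; n_eff = number of nonzero differences = 9.
Nonzero differences (with sign): -2, +9, +6, -3, -7, +5, -8, +8, +1
Step 2: Count signs: positive = 5, negative = 4.
Step 3: Under H0: P(positive) = 0.5, so the number of positives S ~ Bin(9, 0.5).
Step 4: Two-sided exact p-value = sum of Bin(9,0.5) probabilities at or below the observed probability = 1.000000.
Step 5: alpha = 0.1. fail to reject H0.

n_eff = 9, pos = 5, neg = 4, p = 1.000000, fail to reject H0.
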